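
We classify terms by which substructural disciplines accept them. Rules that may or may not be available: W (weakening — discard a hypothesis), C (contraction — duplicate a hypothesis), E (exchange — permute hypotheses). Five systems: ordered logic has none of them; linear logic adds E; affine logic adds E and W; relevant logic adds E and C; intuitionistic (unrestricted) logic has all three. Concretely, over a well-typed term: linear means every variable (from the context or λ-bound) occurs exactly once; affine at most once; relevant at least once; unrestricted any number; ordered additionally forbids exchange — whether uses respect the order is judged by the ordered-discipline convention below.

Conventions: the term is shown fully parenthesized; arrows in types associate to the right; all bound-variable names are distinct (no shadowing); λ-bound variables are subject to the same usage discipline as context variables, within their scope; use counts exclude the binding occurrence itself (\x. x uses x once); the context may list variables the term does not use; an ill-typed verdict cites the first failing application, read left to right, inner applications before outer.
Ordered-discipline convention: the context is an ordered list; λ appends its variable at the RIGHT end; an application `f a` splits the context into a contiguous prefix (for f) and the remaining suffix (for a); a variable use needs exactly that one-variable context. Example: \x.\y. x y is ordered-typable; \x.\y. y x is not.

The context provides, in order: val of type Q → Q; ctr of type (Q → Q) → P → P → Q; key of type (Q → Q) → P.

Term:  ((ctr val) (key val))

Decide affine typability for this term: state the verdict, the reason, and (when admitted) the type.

no — val ×2 used more than once (contraction)
usage: val: 2; ctr: 1; key: 1
left-to-right use order: ctr, val, key, val
typing: well-typed — term : P → Q
per-discipline verdicts: ordered ✗ · linear ✗ · affine ✗ · relevant ✓ · unrestricted ✓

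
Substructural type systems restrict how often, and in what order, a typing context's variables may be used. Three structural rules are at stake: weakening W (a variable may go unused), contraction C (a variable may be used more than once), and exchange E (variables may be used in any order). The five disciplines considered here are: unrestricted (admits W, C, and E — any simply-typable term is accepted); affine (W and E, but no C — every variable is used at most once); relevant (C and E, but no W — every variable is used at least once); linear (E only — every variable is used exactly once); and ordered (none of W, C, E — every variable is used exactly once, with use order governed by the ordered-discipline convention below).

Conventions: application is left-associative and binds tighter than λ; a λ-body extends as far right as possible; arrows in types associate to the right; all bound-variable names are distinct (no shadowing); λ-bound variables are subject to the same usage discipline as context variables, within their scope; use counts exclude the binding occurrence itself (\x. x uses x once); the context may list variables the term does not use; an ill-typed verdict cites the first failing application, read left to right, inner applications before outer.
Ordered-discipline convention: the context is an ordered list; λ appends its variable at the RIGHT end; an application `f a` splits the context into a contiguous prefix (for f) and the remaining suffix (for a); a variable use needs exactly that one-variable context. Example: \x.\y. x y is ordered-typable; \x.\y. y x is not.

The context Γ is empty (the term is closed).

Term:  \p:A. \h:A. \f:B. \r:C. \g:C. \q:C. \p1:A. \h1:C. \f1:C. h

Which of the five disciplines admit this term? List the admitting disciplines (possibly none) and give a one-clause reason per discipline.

admitted by: affine, unrestricted
use counts: p (bound) ×0; h (bound) ×1; f (bound) ×0; r (bound) ×0; g (bound) ×0; q (bound) ×0; p1 (bound) ×0; h1 (bound) ×0; f1 (bound) ×0
use order (left to right): h
typing: the term checks, with type A → A → B → C → C → C → A → C → C → A
ordered: ✗ — unused: p, f, r, g, q, p1, h1, f1 — weakening required
linear: ✗ — unused: p, f, r, g, q, p1, h1, f1 — weakening required
affine: ✓ — p, h, f, r, g, q, p1, h1, f1: no repeats, contraction unneeded
relevant: ✗ — unused: p, f, r, g, q, p1, h1, f1 — weakening required
unrestricted: ✓ — simply typable at A → A → B → C → C → C → A → C → C → A; W, C, E all held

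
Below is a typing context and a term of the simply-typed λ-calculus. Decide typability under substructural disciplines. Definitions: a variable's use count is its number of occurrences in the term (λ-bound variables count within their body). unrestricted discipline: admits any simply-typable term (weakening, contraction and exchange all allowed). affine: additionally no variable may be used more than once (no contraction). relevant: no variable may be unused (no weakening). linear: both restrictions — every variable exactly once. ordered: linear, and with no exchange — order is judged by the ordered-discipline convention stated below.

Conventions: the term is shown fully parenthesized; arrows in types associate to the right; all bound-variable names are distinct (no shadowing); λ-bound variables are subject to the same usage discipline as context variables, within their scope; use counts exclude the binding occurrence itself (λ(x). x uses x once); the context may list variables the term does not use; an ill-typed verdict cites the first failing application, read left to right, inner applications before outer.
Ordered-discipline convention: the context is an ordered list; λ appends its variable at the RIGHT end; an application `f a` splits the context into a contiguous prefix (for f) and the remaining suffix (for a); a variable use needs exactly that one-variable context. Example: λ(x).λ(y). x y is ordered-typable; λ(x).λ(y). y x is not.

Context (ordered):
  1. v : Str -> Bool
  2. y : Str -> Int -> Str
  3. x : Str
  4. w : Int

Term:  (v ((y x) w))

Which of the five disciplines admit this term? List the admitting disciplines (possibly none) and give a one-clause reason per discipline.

admitted in: ordered, linear, affine, relevant, unrestricted
variable uses: v: 1×, y: 1×, x: 1×, w: 1×
order of uses: v, y, x, w
typing: ✓ — Bool
ordered ✓ (single-use (v, y, x, w), ordered derivation ok)
linear ✓ (each of v, y, x, w used exactly once)
affine ✓ (no duplicate uses among v, y, x, w)
relevant ✓ (every one of v, y, x, w appears)
unrestricted ✓ (typability at Bool is all that's needed)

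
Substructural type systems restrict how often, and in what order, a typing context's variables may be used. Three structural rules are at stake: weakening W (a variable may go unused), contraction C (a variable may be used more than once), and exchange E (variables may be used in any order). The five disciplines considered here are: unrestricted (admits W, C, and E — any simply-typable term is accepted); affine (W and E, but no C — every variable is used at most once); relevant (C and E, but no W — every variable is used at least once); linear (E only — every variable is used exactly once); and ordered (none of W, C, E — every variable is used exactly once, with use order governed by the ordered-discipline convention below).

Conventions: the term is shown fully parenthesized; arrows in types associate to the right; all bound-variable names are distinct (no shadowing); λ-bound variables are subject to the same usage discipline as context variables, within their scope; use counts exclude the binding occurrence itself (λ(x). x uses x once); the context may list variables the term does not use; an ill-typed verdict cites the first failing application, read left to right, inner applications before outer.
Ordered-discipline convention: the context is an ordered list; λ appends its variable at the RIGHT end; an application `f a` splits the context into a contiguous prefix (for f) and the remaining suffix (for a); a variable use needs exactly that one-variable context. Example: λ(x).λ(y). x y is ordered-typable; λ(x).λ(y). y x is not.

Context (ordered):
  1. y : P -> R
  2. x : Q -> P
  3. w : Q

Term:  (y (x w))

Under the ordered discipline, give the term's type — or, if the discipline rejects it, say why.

term : R
variable uses: y: 1, x: 1, w: 1
order of uses: y, x, w
typing: the term checks, with type R
all disciplines: ordered ✓; linear ✓; affine ✓; relevant ✓; unrestricted ✓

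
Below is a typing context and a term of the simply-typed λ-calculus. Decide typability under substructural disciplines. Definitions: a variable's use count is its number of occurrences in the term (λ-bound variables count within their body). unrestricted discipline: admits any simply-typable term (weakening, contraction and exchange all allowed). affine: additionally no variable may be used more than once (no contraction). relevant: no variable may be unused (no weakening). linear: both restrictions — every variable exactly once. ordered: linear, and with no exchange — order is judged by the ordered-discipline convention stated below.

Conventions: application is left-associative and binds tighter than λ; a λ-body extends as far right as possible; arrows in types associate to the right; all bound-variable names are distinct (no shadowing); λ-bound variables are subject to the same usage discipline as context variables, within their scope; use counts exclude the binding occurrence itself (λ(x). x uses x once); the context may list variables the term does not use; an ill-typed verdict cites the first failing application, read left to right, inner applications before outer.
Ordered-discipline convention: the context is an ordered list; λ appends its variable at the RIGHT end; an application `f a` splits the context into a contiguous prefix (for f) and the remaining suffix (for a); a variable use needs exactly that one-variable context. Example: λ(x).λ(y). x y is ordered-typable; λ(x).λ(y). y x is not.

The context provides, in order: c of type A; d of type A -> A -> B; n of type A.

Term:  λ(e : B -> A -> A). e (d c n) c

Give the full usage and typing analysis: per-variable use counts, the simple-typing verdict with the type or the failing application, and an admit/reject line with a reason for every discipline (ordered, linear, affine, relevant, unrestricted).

counts: c: 2, d: 1, n: 1, e [bound]: 1
uses in reading order: e, d, c, n, c
typing: the term checks, with type (B -> A -> A) -> A
ordered: ✗, needs contraction — c ×2
linear: ✗, needs contraction — c ×2
affine: ✗, needs contraction — c ×2
relevant: ✓, none of c, d, n, e goes unused
unrestricted: ✓, typability at (B -> A -> A) -> A is all that's needed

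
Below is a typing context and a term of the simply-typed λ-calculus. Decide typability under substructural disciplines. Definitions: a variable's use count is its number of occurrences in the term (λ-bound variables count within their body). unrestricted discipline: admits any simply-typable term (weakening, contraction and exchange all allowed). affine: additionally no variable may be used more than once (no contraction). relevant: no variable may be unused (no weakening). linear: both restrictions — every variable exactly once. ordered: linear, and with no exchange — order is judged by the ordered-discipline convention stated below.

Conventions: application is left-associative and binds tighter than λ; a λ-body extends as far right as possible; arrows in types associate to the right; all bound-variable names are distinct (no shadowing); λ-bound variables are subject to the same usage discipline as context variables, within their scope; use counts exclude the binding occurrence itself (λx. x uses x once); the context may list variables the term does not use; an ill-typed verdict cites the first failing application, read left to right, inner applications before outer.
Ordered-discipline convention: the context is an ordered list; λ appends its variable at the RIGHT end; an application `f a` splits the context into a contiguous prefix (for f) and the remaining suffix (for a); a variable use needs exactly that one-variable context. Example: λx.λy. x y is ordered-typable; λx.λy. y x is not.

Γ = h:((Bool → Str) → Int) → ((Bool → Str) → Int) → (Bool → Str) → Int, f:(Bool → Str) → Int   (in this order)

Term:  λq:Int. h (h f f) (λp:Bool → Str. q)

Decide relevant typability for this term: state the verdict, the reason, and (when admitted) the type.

no — unused: p — weakening required
counts: h: 2×, f: 2×, q (λ-bound): 1×, p (λ-bound): 0×
use order (left to right): h, h, f, f, q
typing: well-typed — term : Int → (Bool → Str) → Int
all disciplines: ordered ✗, linear ✗, affine ✗, relevant ✗, unrestricted ✓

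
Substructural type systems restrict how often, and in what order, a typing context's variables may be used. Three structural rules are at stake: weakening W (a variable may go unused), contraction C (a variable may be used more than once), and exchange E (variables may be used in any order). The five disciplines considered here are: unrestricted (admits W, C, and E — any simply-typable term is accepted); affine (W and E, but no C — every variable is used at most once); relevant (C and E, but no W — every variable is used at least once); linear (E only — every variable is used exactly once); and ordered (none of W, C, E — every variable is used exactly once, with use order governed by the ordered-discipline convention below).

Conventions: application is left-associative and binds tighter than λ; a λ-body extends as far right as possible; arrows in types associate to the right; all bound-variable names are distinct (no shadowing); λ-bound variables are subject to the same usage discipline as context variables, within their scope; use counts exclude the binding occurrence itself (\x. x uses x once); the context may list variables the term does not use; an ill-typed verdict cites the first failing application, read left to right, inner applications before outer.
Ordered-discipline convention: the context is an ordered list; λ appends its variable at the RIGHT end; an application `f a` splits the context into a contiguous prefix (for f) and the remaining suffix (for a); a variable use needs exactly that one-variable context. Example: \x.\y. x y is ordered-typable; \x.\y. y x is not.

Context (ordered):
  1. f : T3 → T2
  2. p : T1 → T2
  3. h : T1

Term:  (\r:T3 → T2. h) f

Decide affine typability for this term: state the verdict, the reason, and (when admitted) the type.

yes — no duplicate uses among f, p, h, r; term : T1
use counts: f: 1; p: 0; h: 1; r (bound): 0
uses in reading order: h, f
typing: the term checks, with type T1
summary: ordered ✗, linear ✗, affine ✓, relevant ✗, unrestricted ✓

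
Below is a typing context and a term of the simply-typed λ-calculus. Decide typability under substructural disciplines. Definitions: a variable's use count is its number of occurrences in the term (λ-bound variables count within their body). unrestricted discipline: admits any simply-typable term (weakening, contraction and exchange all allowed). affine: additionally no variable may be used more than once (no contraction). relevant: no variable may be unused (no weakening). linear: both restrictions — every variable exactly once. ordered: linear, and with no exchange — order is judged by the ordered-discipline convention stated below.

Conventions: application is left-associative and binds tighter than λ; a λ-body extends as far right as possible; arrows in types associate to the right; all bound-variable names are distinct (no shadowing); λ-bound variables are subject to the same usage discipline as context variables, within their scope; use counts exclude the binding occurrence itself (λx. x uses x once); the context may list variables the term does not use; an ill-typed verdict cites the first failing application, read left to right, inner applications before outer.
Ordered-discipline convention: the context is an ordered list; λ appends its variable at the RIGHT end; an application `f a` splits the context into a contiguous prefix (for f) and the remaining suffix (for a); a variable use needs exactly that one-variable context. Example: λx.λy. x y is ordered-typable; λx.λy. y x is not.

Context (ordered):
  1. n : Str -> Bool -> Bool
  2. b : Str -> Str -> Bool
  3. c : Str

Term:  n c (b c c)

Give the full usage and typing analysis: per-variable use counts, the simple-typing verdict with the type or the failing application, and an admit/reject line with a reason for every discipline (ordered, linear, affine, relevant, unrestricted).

variable uses: n: 1×, b: 1×, c: 3×
use order (left to right): n, c, b, c, c
typing: well-typed at Bool
ordered: ✗, repeated use of c ×3
linear: ✗, repeated use of c ×3
affine: ✗, repeated use of c ×3
relevant: ✓, n, b, c: all used, weakening unneeded
unrestricted: ✓, typability at Bool is all that's needed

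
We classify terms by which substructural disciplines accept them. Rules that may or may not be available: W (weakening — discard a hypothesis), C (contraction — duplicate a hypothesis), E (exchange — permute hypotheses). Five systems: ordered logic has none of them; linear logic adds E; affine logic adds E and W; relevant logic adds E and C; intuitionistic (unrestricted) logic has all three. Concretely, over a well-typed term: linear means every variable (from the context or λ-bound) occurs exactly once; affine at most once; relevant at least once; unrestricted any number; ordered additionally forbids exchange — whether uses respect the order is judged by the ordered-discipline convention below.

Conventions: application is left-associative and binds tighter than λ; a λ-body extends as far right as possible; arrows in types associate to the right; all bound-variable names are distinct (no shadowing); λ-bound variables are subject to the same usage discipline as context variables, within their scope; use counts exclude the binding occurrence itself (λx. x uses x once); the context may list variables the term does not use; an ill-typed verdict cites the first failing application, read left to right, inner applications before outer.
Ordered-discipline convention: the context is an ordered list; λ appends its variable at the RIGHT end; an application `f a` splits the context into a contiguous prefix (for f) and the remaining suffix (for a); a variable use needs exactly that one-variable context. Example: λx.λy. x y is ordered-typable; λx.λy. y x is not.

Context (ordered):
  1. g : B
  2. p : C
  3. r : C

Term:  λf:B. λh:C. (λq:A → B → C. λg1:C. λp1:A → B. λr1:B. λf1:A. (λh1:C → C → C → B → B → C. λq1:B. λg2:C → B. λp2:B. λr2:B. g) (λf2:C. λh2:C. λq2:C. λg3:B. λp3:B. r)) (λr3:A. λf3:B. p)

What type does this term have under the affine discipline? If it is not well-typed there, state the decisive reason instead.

term : B → C → C → (A → B) → B → A → B → (C → B) → B → B → B
counts: g=1, p=1, r=1, f (λ-bound)=0, h (λ-bound)=0, q (λ-bound)=0, g1 (λ-bound)=0, p1 (λ-bound)=0, r1 (λ-bound)=0, f1 (λ-bound)=0, h1 (λ-bound)=0, q1 (λ-bound)=0, g2 (λ-bound)=0, p2 (λ-bound)=0, r2 (λ-bound)=0, f2 (λ-bound)=0, h2 (λ-bound)=0, q2 (λ-bound)=0, g3 (λ-bound)=0, p3 (λ-bound)=0, r3 (λ-bound)=0, f3 (λ-bound)=0
order of uses: g, r, p
typing: ✓ — B → C → C → (A → B) → B → A → B → (C → B) → B → B → B
all disciplines: ordered ✗ · linear ✗ · affine ✓ · relevant ✗ · unrestricted ✓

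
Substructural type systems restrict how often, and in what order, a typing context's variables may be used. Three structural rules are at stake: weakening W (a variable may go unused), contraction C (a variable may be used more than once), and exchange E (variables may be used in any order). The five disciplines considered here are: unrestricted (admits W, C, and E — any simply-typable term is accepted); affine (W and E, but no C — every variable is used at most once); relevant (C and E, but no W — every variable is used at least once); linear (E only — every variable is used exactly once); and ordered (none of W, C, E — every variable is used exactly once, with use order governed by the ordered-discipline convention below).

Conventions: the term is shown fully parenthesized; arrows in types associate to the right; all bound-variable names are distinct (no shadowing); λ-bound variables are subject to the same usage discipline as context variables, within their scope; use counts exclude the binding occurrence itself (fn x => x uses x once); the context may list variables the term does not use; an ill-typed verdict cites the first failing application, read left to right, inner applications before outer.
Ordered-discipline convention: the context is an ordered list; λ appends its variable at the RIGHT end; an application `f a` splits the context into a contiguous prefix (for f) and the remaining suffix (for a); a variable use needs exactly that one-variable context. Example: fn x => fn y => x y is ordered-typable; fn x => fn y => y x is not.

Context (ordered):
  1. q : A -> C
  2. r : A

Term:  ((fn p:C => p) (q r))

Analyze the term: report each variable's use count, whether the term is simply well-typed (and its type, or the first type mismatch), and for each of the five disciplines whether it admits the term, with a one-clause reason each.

usage: q: 1×, r: 1×, p (λ-bound): 1×
order of uses: p, q, r
typing: well-typed at C
ordered: ✓, q, r, p once each; derivable with no W/C/E
linear: ✓, each of q, r, p used exactly once
affine: ✓, no duplicate uses among q, r, p
relevant: ✓, every one of q, r, p appears
unrestricted: ✓, type-checks (C) and nothing is barred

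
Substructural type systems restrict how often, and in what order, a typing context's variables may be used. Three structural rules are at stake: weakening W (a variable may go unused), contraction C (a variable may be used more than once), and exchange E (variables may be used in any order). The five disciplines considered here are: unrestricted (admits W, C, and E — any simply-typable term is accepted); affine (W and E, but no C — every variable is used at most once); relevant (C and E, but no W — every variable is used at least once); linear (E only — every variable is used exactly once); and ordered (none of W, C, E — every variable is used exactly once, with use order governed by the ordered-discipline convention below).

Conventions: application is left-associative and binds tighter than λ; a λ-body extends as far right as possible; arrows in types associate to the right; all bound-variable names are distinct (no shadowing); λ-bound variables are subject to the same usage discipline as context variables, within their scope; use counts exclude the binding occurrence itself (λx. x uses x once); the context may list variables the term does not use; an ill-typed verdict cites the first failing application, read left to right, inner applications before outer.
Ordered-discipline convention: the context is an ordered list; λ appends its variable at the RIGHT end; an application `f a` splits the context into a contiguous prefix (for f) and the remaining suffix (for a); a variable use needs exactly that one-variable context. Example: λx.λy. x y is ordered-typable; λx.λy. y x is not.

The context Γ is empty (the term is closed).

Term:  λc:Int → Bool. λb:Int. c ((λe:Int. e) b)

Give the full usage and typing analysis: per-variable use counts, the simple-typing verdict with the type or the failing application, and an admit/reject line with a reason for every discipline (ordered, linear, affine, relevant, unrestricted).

use counts: c (λ-bound): 1×, b (λ-bound): 1×, e (λ-bound): 1×
order of uses: c, e, b
typing: ✓ — (Int → Bool) → Int → Bool
ordered: ✓ — one use each (c, b, e); ordered split holds
linear: ✓ — c, b, e: one use apiece
affine: ✓ — c, b, e: no repeats, contraction unneeded
relevant: ✓ — at least one use each (c, b, e)
unrestricted: ✓ — typability at (Int → Bool) → Int → Bool is all that's needed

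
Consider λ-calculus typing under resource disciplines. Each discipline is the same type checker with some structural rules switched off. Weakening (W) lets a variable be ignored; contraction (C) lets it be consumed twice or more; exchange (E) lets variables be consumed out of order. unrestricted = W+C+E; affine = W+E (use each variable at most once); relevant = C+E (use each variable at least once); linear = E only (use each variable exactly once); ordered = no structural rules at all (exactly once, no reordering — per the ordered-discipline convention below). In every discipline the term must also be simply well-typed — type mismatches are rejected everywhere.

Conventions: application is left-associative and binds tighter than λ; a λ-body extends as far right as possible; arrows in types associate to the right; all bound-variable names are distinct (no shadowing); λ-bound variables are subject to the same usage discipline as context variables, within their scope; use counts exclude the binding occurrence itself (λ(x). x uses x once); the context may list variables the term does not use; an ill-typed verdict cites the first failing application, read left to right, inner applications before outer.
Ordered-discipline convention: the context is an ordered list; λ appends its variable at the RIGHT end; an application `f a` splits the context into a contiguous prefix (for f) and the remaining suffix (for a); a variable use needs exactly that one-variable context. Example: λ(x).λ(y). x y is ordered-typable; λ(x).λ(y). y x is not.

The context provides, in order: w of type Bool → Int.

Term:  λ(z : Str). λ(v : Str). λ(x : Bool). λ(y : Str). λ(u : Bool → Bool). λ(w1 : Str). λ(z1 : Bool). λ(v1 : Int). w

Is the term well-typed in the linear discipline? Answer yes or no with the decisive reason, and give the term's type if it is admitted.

no — z, v, x, y, u, w1, z1, v1 never used (weakening)
variable uses: w ×1, z (bound) ×0, v (bound) ×0, x (bound) ×0, y (bound) ×0, u (bound) ×0, w1 (bound) ×0, z1 (bound) ×0, v1 (bound) ×0
use order (left to right): w
typing: well-typed at Str → Str → Bool → Str → (Bool → Bool) → Str → Bool → Int → Bool → Int
per-discipline verdicts: ordered ✗; linear ✗; affine ✓; relevant ✗; unrestricted ✓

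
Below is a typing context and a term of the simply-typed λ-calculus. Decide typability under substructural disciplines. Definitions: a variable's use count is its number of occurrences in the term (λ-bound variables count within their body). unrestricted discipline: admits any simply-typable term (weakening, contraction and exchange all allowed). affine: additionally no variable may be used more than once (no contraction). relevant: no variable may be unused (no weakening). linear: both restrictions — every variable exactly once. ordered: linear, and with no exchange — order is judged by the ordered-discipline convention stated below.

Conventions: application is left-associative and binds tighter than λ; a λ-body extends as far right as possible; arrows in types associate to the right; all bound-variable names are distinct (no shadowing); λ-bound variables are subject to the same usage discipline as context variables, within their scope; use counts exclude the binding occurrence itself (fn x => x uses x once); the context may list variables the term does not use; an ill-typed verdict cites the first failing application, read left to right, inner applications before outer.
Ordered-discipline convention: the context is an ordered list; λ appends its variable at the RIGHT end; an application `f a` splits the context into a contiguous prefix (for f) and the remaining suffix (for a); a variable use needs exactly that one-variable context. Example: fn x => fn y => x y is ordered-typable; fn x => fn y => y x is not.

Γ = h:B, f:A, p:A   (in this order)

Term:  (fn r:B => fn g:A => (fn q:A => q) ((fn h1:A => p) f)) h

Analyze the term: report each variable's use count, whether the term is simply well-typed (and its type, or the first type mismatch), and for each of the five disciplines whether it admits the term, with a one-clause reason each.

use counts: h ×1, f ×1, p ×1, r [bound] ×0, g [bound] ×0, q [bound] ×1, h1 [bound] ×0
order of uses: q, p, f, h
typing: well-typed at A -> A
ordered: ✗, r, g, h1 never used (weakening)
linear: ✗, r, g, h1 never used (weakening)
affine: ✓, none of h, f, p, r, g, q, h1 used more than once
relevant: ✗, r, g, h1 never used (weakening)
unrestricted: ✓, simply typable at A -> A; W, C, E all held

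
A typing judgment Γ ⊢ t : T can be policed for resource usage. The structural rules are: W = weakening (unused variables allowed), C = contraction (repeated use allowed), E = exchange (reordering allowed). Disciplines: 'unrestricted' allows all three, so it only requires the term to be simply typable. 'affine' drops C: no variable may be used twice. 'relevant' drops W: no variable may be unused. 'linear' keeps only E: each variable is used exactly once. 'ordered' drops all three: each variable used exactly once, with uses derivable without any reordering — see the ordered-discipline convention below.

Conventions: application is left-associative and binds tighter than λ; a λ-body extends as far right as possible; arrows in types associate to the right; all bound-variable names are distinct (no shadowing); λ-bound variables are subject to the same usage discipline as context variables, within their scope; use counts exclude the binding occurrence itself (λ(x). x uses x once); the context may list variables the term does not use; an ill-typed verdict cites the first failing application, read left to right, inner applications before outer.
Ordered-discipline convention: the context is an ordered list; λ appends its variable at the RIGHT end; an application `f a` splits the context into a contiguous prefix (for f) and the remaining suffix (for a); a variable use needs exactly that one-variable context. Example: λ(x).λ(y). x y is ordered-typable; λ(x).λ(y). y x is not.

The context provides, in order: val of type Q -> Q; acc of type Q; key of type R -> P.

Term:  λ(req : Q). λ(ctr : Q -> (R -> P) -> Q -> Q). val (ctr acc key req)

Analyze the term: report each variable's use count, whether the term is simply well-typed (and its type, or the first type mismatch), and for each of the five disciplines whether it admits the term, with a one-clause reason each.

use counts: val ×1, acc ×1, key ×1, req [bound] ×1, ctr [bound] ×1
use order (left to right): val, ctr, acc, key, req
typing: well-typed — term : Q -> (Q -> (R -> P) -> Q -> Q) -> Q
ordered ✗ (use order val, ctr, acc, key, req needs exchange)
linear ✓ (exactly-once usage across val, acc, key, req, ctr)
affine ✓ (no duplicate uses among val, acc, key, req, ctr)
relevant ✓ (at least one use each (val, acc, key, req, ctr))
unrestricted ✓ (type-checks (Q -> (Q -> (R -> P) -> Q -> Q) -> Q) and nothing is barred)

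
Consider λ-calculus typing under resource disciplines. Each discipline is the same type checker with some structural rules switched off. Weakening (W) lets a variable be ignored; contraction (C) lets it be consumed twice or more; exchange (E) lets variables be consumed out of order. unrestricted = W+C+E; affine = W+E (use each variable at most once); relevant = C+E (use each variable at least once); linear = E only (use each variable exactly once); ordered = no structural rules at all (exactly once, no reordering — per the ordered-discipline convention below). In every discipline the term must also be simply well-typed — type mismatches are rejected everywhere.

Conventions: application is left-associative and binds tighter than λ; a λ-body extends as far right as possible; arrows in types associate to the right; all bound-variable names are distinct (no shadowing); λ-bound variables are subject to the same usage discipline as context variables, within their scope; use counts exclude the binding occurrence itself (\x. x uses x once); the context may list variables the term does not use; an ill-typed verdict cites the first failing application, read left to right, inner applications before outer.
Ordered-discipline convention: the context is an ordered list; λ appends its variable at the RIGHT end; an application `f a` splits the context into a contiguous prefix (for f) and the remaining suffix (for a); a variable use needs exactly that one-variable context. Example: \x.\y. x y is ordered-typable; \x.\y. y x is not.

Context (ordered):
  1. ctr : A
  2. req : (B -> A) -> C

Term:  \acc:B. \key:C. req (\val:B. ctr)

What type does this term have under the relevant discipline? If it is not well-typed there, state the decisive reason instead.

not well-typed under relevant — unused: acc, key, val — weakening required
usage: ctr ×1; req ×1; acc [bound] ×0; key [bound] ×0; val [bound] ×0
order of uses: req, ctr
typing: well-typed — term : B -> C -> C
across the five disciplines: ordered ✗ | linear ✗ | affine ✓ | relevant ✗ | unrestricted ✓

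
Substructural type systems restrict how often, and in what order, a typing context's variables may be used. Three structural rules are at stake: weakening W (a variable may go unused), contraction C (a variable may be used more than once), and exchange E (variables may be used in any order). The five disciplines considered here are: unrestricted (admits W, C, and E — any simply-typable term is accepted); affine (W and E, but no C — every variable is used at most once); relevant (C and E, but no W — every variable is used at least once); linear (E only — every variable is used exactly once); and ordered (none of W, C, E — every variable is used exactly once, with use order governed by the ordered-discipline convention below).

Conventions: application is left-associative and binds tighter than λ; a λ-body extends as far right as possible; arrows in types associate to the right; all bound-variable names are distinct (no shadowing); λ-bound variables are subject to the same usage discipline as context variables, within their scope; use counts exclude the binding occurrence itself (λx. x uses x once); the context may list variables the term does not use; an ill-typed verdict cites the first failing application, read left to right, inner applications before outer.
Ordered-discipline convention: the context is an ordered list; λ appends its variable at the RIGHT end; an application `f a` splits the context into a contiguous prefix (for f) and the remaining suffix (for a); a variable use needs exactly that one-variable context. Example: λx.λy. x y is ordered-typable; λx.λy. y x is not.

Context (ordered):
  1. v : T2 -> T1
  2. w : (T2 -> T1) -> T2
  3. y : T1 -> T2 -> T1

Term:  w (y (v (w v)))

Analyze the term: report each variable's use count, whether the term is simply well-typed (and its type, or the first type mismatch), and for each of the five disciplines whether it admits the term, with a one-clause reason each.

variable uses: v ×2, w ×2, y ×1
uses in reading order: w, y, v, w, v
typing: the term checks, with type T2
ordered ✗ (needs contraction — v ×2, w ×2)
linear ✗ (needs contraction — v ×2, w ×2)
affine ✗ (needs contraction — v ×2, w ×2)
relevant ✓ (none of v, w, y goes unused)
unrestricted ✓ (typability at T2 is all that's needed)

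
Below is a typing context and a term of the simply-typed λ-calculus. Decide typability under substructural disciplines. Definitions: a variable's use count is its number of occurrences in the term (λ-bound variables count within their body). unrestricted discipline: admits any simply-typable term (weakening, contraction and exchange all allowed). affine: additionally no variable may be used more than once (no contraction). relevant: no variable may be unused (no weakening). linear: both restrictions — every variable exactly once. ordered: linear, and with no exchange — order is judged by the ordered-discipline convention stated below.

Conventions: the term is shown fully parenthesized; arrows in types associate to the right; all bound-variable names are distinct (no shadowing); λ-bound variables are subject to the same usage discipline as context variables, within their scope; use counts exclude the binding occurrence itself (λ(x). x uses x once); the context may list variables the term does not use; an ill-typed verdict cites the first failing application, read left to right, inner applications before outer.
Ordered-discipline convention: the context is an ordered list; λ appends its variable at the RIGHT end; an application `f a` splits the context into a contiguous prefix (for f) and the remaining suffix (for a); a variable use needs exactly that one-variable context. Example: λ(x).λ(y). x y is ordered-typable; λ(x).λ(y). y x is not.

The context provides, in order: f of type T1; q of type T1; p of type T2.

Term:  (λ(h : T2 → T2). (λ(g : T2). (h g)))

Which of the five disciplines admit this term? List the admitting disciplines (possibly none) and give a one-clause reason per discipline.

accepted by: affine, unrestricted
usage: f=0, q=0, p=0, h (λ-bound)=1, g (λ-bound)=1
left-to-right use order: h, g
typing: the term checks, with type (T2 → T2) → T2 → T2
ordered: ✗ — needs weakening: f, q, p unused
linear: ✗ — needs weakening: f, q, p unused
affine: ✓ — at most one use each (f, q, p, h, g)
relevant: ✗ — needs weakening: f, q, p unused
unrestricted: ✓ — type-checks ((T2 → T2) → T2 → T2) and nothing is barred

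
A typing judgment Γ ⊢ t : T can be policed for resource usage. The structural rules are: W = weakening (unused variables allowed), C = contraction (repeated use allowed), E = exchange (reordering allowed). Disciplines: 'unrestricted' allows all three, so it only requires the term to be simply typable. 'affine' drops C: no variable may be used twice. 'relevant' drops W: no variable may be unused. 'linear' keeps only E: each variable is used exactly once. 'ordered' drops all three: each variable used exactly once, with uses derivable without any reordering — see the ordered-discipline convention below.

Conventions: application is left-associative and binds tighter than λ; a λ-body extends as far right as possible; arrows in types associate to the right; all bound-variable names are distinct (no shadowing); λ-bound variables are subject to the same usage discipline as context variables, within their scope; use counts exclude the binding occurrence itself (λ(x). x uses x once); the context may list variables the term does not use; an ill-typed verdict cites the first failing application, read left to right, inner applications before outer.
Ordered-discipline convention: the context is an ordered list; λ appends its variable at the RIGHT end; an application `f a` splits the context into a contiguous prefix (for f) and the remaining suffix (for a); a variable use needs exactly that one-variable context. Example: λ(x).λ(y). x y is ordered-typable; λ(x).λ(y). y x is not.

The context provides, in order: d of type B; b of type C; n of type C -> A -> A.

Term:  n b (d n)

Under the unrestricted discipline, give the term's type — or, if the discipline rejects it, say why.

not well-typed under unrestricted — fails simple typing
variable uses: d ×1; b ×1; n ×2
left-to-right use order: n, b, d, n
typing: ill-typed: non-function type B applied to an argument
per-discipline verdicts: ordered ✗, linear ✗, affine ✗, relevant ✗, unrestricted ✗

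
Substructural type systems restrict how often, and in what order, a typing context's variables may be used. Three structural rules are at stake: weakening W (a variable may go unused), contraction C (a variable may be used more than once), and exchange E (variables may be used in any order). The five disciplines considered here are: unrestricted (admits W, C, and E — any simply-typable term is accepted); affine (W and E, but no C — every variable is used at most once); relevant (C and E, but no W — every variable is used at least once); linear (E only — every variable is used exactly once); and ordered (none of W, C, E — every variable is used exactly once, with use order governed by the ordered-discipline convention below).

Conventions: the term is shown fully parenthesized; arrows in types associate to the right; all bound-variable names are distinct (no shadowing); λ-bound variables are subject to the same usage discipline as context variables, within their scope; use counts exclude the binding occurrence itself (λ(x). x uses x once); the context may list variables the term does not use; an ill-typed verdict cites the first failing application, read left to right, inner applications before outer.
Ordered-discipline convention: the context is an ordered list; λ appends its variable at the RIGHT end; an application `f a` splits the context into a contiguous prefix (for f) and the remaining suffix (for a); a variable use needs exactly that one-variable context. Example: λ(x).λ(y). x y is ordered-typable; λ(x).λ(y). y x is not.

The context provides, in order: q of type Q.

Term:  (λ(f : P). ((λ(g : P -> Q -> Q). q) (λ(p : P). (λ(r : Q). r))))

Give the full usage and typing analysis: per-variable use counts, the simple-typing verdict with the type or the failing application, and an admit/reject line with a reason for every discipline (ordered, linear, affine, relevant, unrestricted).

variable uses: q=1; f (λ-bound)=0; g (λ-bound)=0; p (λ-bound)=0; r (λ-bound)=1
order of uses: q, r
typing: well-typed at P -> Q
ordered: ✗, f, g, p never used (weakening)
linear: ✗, f, g, p never used (weakening)
affine: ✓, at most one use each (q, f, g, p, r)
relevant: ✗, f, g, p never used (weakening)
unrestricted: ✓, type-checks (P -> Q) and nothing is barred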